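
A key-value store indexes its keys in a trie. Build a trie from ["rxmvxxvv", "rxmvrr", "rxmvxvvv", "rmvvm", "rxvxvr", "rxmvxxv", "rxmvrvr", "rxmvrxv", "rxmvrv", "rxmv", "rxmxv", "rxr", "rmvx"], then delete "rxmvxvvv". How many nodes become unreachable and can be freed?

Walk "rxmvxvvv" from the leaf back toward the root, removing each node that no remaining word uses.
The suffix "vvv" (3 nodes) is used only by "rxmvxvvv"; the node for "rxmvx" still has the child "x", so pruning stops there.
Nodes removed: 3

3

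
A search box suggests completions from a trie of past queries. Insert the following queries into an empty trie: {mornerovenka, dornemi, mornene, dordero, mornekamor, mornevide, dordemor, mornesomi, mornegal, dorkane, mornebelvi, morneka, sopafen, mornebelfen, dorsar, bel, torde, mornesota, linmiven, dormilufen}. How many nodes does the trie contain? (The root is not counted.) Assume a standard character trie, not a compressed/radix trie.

91

Insert word by word; a character creates a node only if that edge doesn't already exist:
  "mornerovenka" → 12 new (m, o, r, n, e, r, o, v, e, n, k, a)
  "dornemi" → 7 new (d, o, r, n, e, m, i)
  "mornene" → prefix "morne" already present; 2 new (n, e)
  "dordero" → prefix "dor" already present; 4 new (d, e, r, o)
  "mornekamor" → prefix "morne" already present; 5 new (k, a, m, o, r)
  "mornevide" → prefix "morne" already present; 4 new (v, i, d, e)
  "dordemor" → prefix "dorde" already present; 3 new (m, o, r)
  "mornesomi" → prefix "morne" already present; 4 new (s, o, m, i)
  "mornegal" → prefix "morne" already present; 3 new (g, a, l)
  "dorkane" → prefix "dor" already present; 4 new (k, a, n, e)
  "mornebelvi" → prefix "morne" already present; 5 new (b, e, l, v, i)
  "morneka" → prefix "morneka" already present; 0 new (none)
  "sopafen" → 7 new (s, o, p, a, f, e, n)
  "mornebelfen" → prefix "mornebel" already present; 3 new (f, e, n)
  "dorsar" → prefix "dor" already present; 3 new (s, a, r)
  "bel" → 3 new (b, e, l)
  "torde" → 5 new (t, o, r, d, e)
  "mornesota" → prefix "morneso" already present; 2 new (t, a)
  "linmiven" → 8 new (l, i, n, m, i, v, e, n)
  "dormilufen" → prefix "dor" already present; 7 new (m, i, l, u, f, e, n)
Total nodes = 12 + 7 + 2 + 4 + 5 + 4 + 3 + 4 + 3 + 4 + 5 + 0 + 7 + 3 + 3 + 3 + 5 + 2 + 8 + 7 = 91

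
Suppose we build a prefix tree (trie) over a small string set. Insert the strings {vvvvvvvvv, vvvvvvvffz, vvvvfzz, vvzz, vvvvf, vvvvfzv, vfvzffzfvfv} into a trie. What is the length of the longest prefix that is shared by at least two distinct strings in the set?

7

Equivalently: take the maximum, over all pairs, of their longest common prefix length.
"vvvvvvvffz" and "vvvvvvvvv" agree on "vvvvvvv" (7 characters) before diverging; nothing deeper is shared.
Longest shared-prefix length: 7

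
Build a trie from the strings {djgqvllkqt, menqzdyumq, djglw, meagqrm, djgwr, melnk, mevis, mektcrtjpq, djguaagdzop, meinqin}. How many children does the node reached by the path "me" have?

6

Follow the path "me" to its node, then look at its outgoing edges.
Characters that immediately follow "me" among the stored strings: {a, i, k, l, n, v}.
That node has 6 child edges.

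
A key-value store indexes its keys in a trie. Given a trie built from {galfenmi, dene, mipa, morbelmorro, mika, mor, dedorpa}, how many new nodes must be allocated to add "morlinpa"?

5

The longest prefix of "morlinpa" already in the trie is "mor" (length 3).
Each of the 5 remaining characters creates one node.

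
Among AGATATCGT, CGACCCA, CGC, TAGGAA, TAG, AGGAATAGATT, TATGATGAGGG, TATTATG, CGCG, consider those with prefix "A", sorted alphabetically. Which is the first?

AGATATCGT

Words with prefix "A", in lexicographic order: "AGATATCGT", "AGGAATAGATT"
Position 1: AGATATCGT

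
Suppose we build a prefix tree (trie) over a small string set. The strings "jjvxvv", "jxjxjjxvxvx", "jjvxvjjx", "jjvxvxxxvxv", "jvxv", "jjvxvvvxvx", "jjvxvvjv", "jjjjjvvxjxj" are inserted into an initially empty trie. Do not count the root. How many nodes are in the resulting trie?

43

Insert word by word; a character creates a node only if that edge doesn't already exist:
  "jjvxvv" → 6 new (j, j, v, x, v, v)
  "jxjxjjxvxvx" → prefix "j" already present; 10 new (x, j, x, j, j, x, v, x, v, x)
  "jjvxvjjx" → prefix "jjvxv" already present; 3 new (j, j, x)
  "jjvxvxxxvxv" → prefix "jjvxv" already present; 6 new (x, x, x, v, x, v)
  "jvxv" → prefix "j" already present; 3 new (v, x, v)
  "jjvxvvvxvx" → prefix "jjvxvv" already present; 4 new (v, x, v, x)
  "jjvxvvjv" → prefix "jjvxvv" already present; 2 new (j, v)
  "jjjjjvvxjxj" → prefix "jj" already present; 9 new (j, j, j, v, v, x, j, x, j)
Total nodes = 6 + 10 + 3 + 6 + 3 + 4 + 2 + 9 = 43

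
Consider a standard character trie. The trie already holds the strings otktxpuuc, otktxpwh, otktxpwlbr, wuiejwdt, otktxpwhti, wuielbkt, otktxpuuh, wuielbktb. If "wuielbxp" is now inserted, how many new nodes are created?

Walking "wuielbxp" from the root, the first 6 characters ("wuielb") follow existing edges; "x" is the first miss.
New nodes needed: |"wuielbxp"| − 6 = 8 − 6 = 2.

2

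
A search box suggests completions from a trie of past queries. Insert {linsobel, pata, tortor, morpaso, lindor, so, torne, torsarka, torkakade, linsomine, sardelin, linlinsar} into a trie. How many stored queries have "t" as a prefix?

4

Filter for entries beginning with "t":
Matches: "torkakade", "torne", "torsarka", "tortor"
Count: 4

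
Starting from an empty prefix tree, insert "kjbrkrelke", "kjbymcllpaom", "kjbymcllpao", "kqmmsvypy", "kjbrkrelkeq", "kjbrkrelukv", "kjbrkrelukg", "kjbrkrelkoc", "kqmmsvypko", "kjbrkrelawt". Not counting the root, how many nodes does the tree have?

Count nodes per top-level branch (shared prefixes stored once):
  'k'-branch (kjbrkrelawt, kjbrkrelke, kjbrkrelkeq, kjbrkrelkoc, kjbrkrelukg, kjbrkrelukv, kjbymcllpao, kjbymcllpaom, kqmmsvypko, kqmmsvypy): 39 nodes
Sum: 39

39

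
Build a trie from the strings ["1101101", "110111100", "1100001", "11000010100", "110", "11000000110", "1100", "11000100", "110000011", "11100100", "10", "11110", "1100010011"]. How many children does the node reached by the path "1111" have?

1

The children of the "1111" node are the distinct next characters among strings starting with "1111".
Distinct next characters after "1111": 0.
That node has 1 child edge.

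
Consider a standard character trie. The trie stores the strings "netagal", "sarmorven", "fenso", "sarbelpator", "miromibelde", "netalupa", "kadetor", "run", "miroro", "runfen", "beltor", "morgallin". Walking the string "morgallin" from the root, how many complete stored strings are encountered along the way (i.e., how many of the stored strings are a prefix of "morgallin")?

1

Walk "morgallin" from the root; an end-of-word marker is hit whenever a stored word is a prefix of "morgallin".
Prefixes of the query that are stored words: "morgallin"
Count: 1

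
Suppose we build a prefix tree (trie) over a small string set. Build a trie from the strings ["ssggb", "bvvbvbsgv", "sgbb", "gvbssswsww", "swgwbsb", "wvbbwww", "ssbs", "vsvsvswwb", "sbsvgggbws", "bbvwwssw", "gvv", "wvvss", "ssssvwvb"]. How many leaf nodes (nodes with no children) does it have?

A leaf is a node with no children — equivalently, the end of a word that is not a proper prefix of any other stored word.
Those words: "bbvwwssw", "bvvbvbsgv", "gvbssswsww", "gvv", "sbsvgggbws", "sgbb", "ssbs", "ssggb", "ssssvwvb", "swgwbsb", "vsvsvswwb", "wvbbwww", "wvvss"
Leaf count: 13

13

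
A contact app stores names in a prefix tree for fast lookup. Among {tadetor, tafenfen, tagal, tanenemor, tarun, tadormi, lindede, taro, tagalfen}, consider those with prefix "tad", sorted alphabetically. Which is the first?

tadetor

Filter for "tad…" and sort: "tadetor", "tadormi"
The 1st is tadetor.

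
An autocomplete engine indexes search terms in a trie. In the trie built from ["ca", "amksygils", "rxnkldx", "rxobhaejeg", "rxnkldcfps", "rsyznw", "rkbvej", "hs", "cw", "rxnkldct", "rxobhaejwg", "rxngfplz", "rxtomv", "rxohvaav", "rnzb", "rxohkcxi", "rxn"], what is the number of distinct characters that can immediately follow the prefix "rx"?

The children of the "rx" node are the distinct next characters among strings starting with "rx".
Distinct next characters after "rx": n, o, t.
That node has 3 child edges.

3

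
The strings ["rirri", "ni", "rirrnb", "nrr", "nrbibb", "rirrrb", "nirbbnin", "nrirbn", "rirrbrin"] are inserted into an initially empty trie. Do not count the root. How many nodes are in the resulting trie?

For each word, the new-node count is its length minus the longest prefix already in the trie:
  "rirri" → 5 new (r, i, r, r, i)
  "ni" → 2 new (n, i)
  "rirrnb" → prefix "rirr" already present; 2 new (n, b)
  "nrr" → prefix "n" already present; 2 new (r, r)
  "nrbibb" → prefix "nr" already present; 4 new (b, i, b, b)
  "rirrrb" → prefix "rirr" already present; 2 new (r, b)
  "nirbbnin" → prefix "ni" already present; 6 new (r, b, b, n, i, n)
  "nrirbn" → prefix "nr" already present; 4 new (i, r, b, n)
  "rirrbrin" → prefix "rirr" already present; 4 new (b, r, i, n)
Total nodes = 5 + 2 + 2 + 2 + 4 + 2 + 6 + 4 + 4 = 31

31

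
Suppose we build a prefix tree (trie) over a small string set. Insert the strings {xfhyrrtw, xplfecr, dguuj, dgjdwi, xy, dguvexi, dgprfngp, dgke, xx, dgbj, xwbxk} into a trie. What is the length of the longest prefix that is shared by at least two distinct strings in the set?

3

The deepest shared node is where two words last agree before diverging.
"dguuj" and "dguvexi" agree on "dgu" (3 characters) before diverging; nothing deeper is shared.
Longest shared-prefix length: 3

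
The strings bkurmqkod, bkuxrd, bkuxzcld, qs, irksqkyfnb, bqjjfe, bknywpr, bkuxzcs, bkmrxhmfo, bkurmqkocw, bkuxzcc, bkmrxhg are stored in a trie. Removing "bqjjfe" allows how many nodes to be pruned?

5

After clearing the end-marker at "bqjjfe", prune upward until reaching a node still needed by another word.
The suffix "qjjfe" (5 nodes) is used only by "bqjjfe"; the node for "b" still has the child "k", so pruning stops there.
Nodes removed: 5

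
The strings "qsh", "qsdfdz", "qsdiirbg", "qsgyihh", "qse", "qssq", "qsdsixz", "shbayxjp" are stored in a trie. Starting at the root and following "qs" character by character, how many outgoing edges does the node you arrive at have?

5

Follow the path "qs" to its node, then look at its outgoing edges.
Characters that immediately follow "qs" among the stored strings: {d, e, g, h, s}.
That node has 5 child edges.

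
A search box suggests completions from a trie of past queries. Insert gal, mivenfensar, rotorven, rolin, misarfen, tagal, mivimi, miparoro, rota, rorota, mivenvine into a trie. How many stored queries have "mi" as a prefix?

Walk to "mi"; the words in its subtree are exactly those with that prefix.
Words under "mi": miparoro, misarfen, mivenfensar, mivenvine, mivimi
Count: 5

5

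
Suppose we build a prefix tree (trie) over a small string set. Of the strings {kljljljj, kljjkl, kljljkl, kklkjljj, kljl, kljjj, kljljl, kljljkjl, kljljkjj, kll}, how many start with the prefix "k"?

Filter for entries beginning with "k":
Matches: "kklkjljj", "kljjj", "kljjkl", "kljl", "kljljkjj", "kljljkjl", "kljljkl", "kljljl", "kljljljj", "kll"
Count: 10

10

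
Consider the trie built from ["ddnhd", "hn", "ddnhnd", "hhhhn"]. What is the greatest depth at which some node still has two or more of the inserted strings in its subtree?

4

The deepest shared node is where two words last agree before diverging.
e.g. "ddnhd" and "ddnhnd" share the prefix "ddnh" of length 4; no pair shares a longer one.
Longest shared-prefix length: 4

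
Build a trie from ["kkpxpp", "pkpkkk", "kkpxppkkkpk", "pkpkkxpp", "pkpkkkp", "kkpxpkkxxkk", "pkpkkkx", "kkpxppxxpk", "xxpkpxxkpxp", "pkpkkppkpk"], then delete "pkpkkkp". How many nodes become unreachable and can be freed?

1

A node on "pkpkkkp"'s path can go only if nothing else ends at it or branches off below it.
The suffix "p" (1 node) is used only by "pkpkkkp"; the node for "pkpkkk" still has the child "x", so pruning stops there.
Nodes removed: 1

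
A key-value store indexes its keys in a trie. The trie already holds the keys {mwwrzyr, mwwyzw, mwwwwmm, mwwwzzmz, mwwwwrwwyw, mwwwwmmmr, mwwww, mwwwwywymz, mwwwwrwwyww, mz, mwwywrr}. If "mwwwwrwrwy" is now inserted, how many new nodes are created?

"mwwwwrw" is already a path in the trie; the remaining "rwy" must be added.
Each of the 3 remaining characters creates one node.

3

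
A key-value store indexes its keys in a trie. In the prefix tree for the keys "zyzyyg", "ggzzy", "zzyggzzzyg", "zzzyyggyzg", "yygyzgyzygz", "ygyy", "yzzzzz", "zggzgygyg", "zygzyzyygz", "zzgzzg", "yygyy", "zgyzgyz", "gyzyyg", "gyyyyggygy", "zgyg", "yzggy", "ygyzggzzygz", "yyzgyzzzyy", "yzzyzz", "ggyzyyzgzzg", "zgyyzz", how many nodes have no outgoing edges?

A leaf is a node with no children — equivalently, the end of a word that is not a proper prefix of any other stored word.
Those words: "ggyzyyzgzzg", "ggzzy", "gyyyyggygy", "gyzyyg", "ygyy", "ygyzggzzygz", "yygyy", "yygyzgyzygz", "yyzgyzzzyy", "yzggy", "yzzyzz", "yzzzzz", "zggzgygyg", "zgyg", "zgyyzz", "zgyzgyz", "zygzyzyygz", "zyzyyg", "zzgzzg", "zzyggzzzyg", "zzzyyggyzg"
Leaf count: 21

21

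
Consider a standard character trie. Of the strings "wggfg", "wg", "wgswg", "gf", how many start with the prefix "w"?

3

Traverse to the node for "w", then collect every word in that subtree.
Matches: "wg", "wggfg", "wgswg"
Count: 3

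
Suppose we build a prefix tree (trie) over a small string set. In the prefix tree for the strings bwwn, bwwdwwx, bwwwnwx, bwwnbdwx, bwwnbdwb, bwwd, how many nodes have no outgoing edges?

Leaves are exactly the stored words that no other stored word extends.
Those words: "bwwdwwx", "bwwnbdwb", "bwwnbdwx", "bwwwnwx"
Leaf count: 4

4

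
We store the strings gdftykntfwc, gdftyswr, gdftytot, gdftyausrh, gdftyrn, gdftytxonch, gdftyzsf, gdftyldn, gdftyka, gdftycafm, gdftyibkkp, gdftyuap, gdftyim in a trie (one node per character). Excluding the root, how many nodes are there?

Trace insertions, counting only characters that open a new branch:
  "gdftykntfwc" → 11 new (g, d, f, t, y, k, n, t, f, w, c)
  "gdftyswr" → prefix "gdfty" already present; 3 new (s, w, r)
  "gdftytot" → prefix "gdfty" already present; 3 new (t, o, t)
  "gdftyausrh" → prefix "gdfty" already present; 5 new (a, u, s, r, h)
  "gdftyrn" → prefix "gdfty" already present; 2 new (r, n)
  "gdftytxonch" → prefix "gdftyt" already present; 5 new (x, o, n, c, h)
  "gdftyzsf" → prefix "gdfty" already present; 3 new (z, s, f)
  "gdftyldn" → prefix "gdfty" already present; 3 new (l, d, n)
  "gdftyka" → prefix "gdftyk" already present; 1 new (a)
  "gdftycafm" → prefix "gdfty" already present; 4 new (c, a, f, m)
  "gdftyibkkp" → prefix "gdfty" already present; 5 new (i, b, k, k, p)
  "gdftyuap" → prefix "gdfty" already present; 3 new (u, a, p)
  "gdftyim" → prefix "gdftyi" already present; 1 new (m)
Total nodes = 11 + 3 + 3 + 5 + 2 + 5 + 3 + 3 + 1 + 4 + 5 + 3 + 1 = 49

49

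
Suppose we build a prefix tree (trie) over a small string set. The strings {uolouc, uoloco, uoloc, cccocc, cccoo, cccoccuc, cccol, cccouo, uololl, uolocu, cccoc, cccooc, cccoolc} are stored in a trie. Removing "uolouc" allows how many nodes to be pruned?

After clearing the end-marker at "uolouc", prune upward until reaching a node still needed by another word.
The suffix "uc" (2 nodes) is used only by "uolouc"; the node for "uolo" still has the child "c", so pruning stops there.
Nodes removed: 2

2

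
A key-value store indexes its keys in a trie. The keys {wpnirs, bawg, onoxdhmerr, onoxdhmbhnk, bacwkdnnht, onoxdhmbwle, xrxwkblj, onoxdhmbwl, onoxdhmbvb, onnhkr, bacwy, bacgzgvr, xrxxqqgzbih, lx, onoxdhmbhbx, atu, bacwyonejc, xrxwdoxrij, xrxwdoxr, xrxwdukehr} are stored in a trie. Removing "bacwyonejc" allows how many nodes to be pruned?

5

A node on "bacwyonejc"'s path can go only if nothing else ends at it or branches off below it.
The suffix "onejc" (5 nodes) is used only by "bacwyonejc"; "bacwy" is itself a stored word, so pruning stops there.
Nodes removed: 5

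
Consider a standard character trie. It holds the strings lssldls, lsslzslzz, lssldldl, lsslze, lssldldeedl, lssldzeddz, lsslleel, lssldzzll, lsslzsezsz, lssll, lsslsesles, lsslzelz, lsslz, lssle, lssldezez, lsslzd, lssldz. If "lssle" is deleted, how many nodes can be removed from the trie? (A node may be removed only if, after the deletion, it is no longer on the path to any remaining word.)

1

A node on "lssle"'s path can go only if nothing else ends at it or branches off below it.
The suffix "e" (1 node) is used only by "lssle"; the node for "lssl" still has the child "d", so pruning stops there.
Nodes removed: 1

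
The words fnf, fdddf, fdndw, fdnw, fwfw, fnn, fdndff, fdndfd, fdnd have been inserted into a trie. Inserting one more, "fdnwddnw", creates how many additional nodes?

4

"fdnw" is already a path in the trie; the remaining "ddnw" must be added.
New nodes needed: |"fdnwddnw"| − 4 = 8 − 4 = 4.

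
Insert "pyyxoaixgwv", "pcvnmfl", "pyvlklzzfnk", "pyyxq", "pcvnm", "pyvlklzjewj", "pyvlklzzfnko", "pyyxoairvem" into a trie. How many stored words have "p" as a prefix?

8

Walk to "p"; the words in its subtree are exactly those with that prefix.
Matches: "pcvnm", "pcvnmfl", "pyvlklzjewj", "pyvlklzzfnk", "pyvlklzzfnko", "pyyxoairvem", "pyyxoaixgwv", "pyyxq"
Count: 8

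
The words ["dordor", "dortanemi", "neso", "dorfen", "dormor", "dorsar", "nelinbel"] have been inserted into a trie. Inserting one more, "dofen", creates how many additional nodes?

The longest prefix of "dofen" already in the trie is "do" (length 2).
So 5 − 2 = 3 new nodes.

3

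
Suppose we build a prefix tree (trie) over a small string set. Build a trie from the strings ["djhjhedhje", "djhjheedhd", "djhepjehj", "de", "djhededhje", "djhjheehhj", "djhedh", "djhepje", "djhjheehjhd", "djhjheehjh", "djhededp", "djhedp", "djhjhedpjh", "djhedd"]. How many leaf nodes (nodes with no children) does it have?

12

A leaf is a node with no children — equivalently, the end of a word that is not a proper prefix of any other stored word.
Those words: "de", "djhedd", "djhededhje", "djhededp", "djhedh", "djhedp", "djhepjehj", "djhjhedhje", "djhjhedpjh", "djhjheedhd", "djhjheehhj", "djhjheehjhd"
Leaf count: 12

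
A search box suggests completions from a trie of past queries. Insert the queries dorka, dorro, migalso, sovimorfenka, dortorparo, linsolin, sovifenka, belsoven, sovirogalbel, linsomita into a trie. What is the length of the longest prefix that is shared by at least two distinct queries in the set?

Look for the deepest trie node that still has at least two words in its subtree.
"linsolin" and "linsomita" agree on "linso" (5 characters) before diverging; nothing deeper is shared.
Longest shared-prefix length: 5

5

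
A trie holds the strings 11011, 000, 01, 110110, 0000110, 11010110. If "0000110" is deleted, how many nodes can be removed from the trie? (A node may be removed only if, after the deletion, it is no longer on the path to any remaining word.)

Walk "0000110" from the leaf back toward the root, removing each node that no remaining word uses.
The suffix "0110" (4 nodes) is used only by "0000110"; "000" is itself a stored word, so pruning stops there.
Nodes removed: 4

4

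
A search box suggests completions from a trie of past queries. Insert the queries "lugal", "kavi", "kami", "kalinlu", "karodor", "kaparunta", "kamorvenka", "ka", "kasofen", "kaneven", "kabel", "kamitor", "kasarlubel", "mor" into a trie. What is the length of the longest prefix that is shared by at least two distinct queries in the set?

4

The deepest shared node is where two words last agree before diverging.
e.g. "kami" and "kamitor" share the prefix "kami" of length 4; no pair shares a longer one.
Longest shared-prefix length: 4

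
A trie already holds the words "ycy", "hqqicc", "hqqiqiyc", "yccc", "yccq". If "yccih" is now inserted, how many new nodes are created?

"ycc" is already a path in the trie; the remaining "ih" must be added.
Each of the 2 remaining characters creates one node.

2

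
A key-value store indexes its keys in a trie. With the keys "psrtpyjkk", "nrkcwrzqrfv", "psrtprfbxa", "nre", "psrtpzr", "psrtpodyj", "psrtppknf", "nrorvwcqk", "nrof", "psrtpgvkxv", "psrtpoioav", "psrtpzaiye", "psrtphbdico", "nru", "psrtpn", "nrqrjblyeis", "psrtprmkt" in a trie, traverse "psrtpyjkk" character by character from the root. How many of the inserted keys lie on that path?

1

Walk "psrtpyjkk" from the root; an end-of-word marker is hit whenever a stored word is a prefix of "psrtpyjkk".
Prefixes of the query that are stored words: "psrtpyjkk"
Count: 1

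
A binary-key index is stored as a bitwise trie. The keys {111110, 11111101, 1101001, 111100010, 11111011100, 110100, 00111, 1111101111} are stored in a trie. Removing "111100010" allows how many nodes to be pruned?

A node on "111100010"'s path can go only if nothing else ends at it or branches off below it.
The suffix "00010" (5 nodes) is used only by "111100010"; the node for "1111" still has the child "1", so pruning stops there.
Nodes removed: 5

5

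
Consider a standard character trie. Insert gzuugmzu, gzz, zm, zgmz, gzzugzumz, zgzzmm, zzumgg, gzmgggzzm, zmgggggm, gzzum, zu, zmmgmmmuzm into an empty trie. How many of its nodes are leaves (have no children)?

Leaves are exactly the stored words that no other stored word extends.
Those words: "gzmgggzzm", "gzuugmzu", "gzzugzumz", "gzzum", "zgmz", "zgzzmm", "zmgggggm", "zmmgmmmuzm", "zu", "zzumgg"
Leaf count: 10

10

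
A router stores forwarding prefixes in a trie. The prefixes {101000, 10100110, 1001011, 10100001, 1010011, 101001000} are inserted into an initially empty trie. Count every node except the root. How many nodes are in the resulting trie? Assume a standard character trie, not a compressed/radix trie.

Trace insertions, counting only characters that open a new branch:
  "101000" → 6 new (1, 0, 1, 0, 0, 0)
  "10100110" → prefix "10100" already present; 3 new (1, 1, 0)
  "1001011" → prefix "10" already present; 5 new (0, 1, 0, 1, 1)
  "10100001" → prefix "101000" already present; 2 new (0, 1)
  "1010011" → prefix "1010011" already present; 0 new (none)
  "101001000" → prefix "101001" already present; 3 new (0, 0, 0)
Total nodes = 6 + 3 + 5 + 2 + 0 + 3 = 19

19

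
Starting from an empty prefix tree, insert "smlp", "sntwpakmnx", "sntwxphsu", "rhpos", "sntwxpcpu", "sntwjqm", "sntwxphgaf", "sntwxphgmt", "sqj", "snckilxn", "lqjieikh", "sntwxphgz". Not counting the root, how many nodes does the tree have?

Trace insertions, counting only characters that open a new branch:
  "smlp" → 4 new (s, m, l, p)
  "sntwpakmnx" → prefix "s" already present; 9 new (n, t, w, p, a, k, m, n, x)
  "sntwxphsu" → prefix "sntw" already present; 5 new (x, p, h, s, u)
  "rhpos" → 5 new (r, h, p, o, s)
  "sntwxpcpu" → prefix "sntwxp" already present; 3 new (c, p, u)
  "sntwjqm" → prefix "sntw" already present; 3 new (j, q, m)
  "sntwxphgaf" → prefix "sntwxph" already present; 3 new (g, a, f)
  "sntwxphgmt" → prefix "sntwxphg" already present; 2 new (m, t)
  "sqj" → prefix "s" already present; 2 new (q, j)
  "snckilxn" → prefix "sn" already present; 6 new (c, k, i, l, x, n)
  "lqjieikh" → 8 new (l, q, j, i, e, i, k, h)
  "sntwxphgz" → prefix "sntwxphg" already present; 1 new (z)
Total nodes = 4 + 9 + 5 + 5 + 3 + 3 + 3 + 2 + 2 + 6 + 8 + 1 = 51

51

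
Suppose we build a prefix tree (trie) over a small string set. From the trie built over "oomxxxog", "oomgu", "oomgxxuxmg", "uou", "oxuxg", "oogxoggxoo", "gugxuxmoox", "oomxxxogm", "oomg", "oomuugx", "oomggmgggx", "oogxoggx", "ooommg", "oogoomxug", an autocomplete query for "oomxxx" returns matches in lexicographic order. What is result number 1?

oomxxxog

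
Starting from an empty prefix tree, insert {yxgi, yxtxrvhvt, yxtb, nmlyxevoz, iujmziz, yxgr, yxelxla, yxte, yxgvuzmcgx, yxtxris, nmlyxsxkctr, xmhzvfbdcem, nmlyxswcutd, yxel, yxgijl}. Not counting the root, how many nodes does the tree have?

68

Insert word by word; a character creates a node only if that edge doesn't already exist:
  "yxgi" → 4 new (y, x, g, i)
  "yxtxrvhvt" → prefix "yx" already present; 7 new (t, x, r, v, h, v, t)
  "yxtb" → prefix "yxt" already present; 1 new (b)
  "nmlyxevoz" → 9 new (n, m, l, y, x, e, v, o, z)
  "iujmziz" → 7 new (i, u, j, m, z, i, z)
  "yxgr" → prefix "yxg" already present; 1 new (r)
  "yxelxla" → prefix "yx" already present; 5 new (e, l, x, l, a)
  "yxte" → prefix "yxt" already present; 1 new (e)
  "yxgvuzmcgx" → prefix "yxg" already present; 7 new (v, u, z, m, c, g, x)
  "yxtxris" → prefix "yxtxr" already present; 2 new (i, s)
  "nmlyxsxkctr" → prefix "nmlyx" already present; 6 new (s, x, k, c, t, r)
  "xmhzvfbdcem" → 11 new (x, m, h, z, v, f, b, d, c, e, m)
  "nmlyxswcutd" → prefix "nmlyxs" already present; 5 new (w, c, u, t, d)
  "yxel" → prefix "yxel" already present; 0 new (none)
  "yxgijl" → prefix "yxgi" already present; 2 new (j, l)
Total nodes = 4 + 7 + 1 + 9 + 7 + 1 + 5 + 1 + 7 + 2 + 6 + 11 + 5 + 0 + 2 = 68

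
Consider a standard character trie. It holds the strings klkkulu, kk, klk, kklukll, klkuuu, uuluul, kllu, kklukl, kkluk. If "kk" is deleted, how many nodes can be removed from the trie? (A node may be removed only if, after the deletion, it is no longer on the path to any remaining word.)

0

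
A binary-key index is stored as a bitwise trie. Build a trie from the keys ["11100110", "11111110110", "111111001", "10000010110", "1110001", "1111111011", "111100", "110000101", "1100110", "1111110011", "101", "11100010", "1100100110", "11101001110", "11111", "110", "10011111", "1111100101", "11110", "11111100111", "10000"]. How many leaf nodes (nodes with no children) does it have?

13

Leaves are exactly the stored words that no other stored word extends.
Those words: "10000010110", "10011111", "101", "110000101", "1100100110", "1100110", "11100010", "11100110", "11101001110", "111100", "1111100101", "11111100111", "11111110110"
Leaf count: 13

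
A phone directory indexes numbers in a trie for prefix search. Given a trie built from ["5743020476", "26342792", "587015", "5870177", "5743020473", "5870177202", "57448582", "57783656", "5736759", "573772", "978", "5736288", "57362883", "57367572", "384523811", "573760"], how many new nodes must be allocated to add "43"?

2

"43" shares no prefix with any stored word, so all 2 characters open new nodes.
2 − 0 = 2 new nodes.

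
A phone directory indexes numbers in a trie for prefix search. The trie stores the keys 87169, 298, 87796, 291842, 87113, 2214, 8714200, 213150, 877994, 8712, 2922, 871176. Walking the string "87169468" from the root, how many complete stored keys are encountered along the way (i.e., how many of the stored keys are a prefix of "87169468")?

Traverse "87169468" character by character; count nodes along the way that are marked as word ends.
Prefixes of the query that are stored words: "87169"
Count: 1

1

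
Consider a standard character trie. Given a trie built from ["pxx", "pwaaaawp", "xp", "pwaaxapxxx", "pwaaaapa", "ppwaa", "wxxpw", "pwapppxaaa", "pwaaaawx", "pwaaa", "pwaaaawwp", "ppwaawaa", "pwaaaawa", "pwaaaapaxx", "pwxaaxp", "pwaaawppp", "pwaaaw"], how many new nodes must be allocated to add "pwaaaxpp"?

Walking "pwaaaxpp" from the root, the first 5 characters ("pwaaa") follow existing edges; "x" is the first miss.
Each of the 3 remaining characters creates one node.

3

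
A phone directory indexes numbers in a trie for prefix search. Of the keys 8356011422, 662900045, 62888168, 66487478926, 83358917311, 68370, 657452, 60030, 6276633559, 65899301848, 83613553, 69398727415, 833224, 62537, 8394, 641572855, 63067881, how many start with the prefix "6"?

12

Filter for entries beginning with "6":
Matches: "60030", "62537", "6276633559", "62888168", "63067881", "641572855", "657452", "65899301848", "662900045", "66487478926", "68370", "69398727415"
Count: 12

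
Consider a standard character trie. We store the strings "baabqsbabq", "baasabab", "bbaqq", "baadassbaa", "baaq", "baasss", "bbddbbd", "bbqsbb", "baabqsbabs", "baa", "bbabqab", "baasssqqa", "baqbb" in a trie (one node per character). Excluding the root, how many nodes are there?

49

For each word, the new-node count is its length minus the longest prefix already in the trie:
  "baabqsbabq" → 10 new (b, a, a, b, q, s, b, a, b, q)
  "baasabab" → prefix "baa" already present; 5 new (s, a, b, a, b)
  "bbaqq" → prefix "b" already present; 4 new (b, a, q, q)
  "baadassbaa" → prefix "baa" already present; 7 new (d, a, s, s, b, a, a)
  "baaq" → prefix "baa" already present; 1 new (q)
  "baasss" → prefix "baas" already present; 2 new (s, s)
  "bbddbbd" → prefix "bb" already present; 5 new (d, d, b, b, d)
  "bbqsbb" → prefix "bb" already present; 4 new (q, s, b, b)
  "baabqsbabs" → prefix "baabqsbab" already present; 1 new (s)
  "baa" → prefix "baa" already present; 0 new (none)
  "bbabqab" → prefix "bba" already present; 4 new (b, q, a, b)
  "baasssqqa" → prefix "baasss" already present; 3 new (q, q, a)
  "baqbb" → prefix "ba" already present; 3 new (q, b, b)
Total nodes = 10 + 5 + 4 + 7 + 1 + 2 + 5 + 4 + 1 + 0 + 4 + 3 + 3 = 49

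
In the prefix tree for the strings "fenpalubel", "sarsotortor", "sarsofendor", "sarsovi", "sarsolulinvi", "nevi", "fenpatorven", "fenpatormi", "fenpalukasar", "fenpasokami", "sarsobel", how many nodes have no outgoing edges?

Leaves are exactly the stored words that no other stored word extends.
Those words: "fenpalubel", "fenpalukasar", "fenpasokami", "fenpatormi", "fenpatorven", "nevi", "sarsobel", "sarsofendor", "sarsolulinvi", "sarsotortor", "sarsovi"
Leaf count: 11

11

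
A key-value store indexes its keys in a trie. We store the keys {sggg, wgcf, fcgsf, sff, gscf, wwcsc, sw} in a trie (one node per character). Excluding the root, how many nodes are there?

24

Trace insertions, counting only characters that open a new branch:
  "sggg" → 4 new (s, g, g, g)
  "wgcf" → 4 new (w, g, c, f)
  "fcgsf" → 5 new (f, c, g, s, f)
  "sff" → prefix "s" already present; 2 new (f, f)
  "gscf" → 4 new (g, s, c, f)
  "wwcsc" → prefix "w" already present; 4 new (w, c, s, c)
  "sw" → prefix "s" already present; 1 new (w)
Total nodes = 4 + 4 + 5 + 2 + 4 + 4 + 1 = 24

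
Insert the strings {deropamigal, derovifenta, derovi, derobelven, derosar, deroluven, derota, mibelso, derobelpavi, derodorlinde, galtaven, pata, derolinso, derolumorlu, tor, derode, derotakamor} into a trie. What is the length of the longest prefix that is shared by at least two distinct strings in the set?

The deepest shared node is where two words last agree before diverging.
"derobelpavi" and "derobelven" agree on "derobel" (7 characters) before diverging; nothing deeper is shared.
Longest shared-prefix length: 7

7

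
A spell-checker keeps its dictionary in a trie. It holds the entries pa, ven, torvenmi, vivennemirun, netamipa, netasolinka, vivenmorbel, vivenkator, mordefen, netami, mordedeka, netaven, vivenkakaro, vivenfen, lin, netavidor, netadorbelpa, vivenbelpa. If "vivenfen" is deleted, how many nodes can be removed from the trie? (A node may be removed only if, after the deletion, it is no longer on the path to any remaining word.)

Walk "vivenfen" from the leaf back toward the root, removing each node that no remaining word uses.
The suffix "fen" (3 nodes) is used only by "vivenfen"; the node for "viven" still has the child "n", so pruning stops there.
Nodes removed: 3

3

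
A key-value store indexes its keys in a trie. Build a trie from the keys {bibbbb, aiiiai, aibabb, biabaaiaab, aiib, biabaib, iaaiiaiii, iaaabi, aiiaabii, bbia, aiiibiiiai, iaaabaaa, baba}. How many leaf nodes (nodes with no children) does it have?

13

Leaves are exactly the stored words that no other stored word extends.
Those words: "aibabb", "aiiaabii", "aiib", "aiiiai", "aiiibiiiai", "baba", "bbia", "biabaaiaab", "biabaib", "bibbbb", "iaaabaaa", "iaaabi", "iaaiiaiii"
Leaf count: 13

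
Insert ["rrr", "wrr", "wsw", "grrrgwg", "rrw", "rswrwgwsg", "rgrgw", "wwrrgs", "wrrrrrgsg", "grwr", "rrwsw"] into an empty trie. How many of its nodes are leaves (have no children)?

9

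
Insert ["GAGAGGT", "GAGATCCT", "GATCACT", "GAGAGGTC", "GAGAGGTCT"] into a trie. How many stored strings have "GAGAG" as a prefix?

3

Walk to "GAGAG"; the words in its subtree are exactly those with that prefix.
Matches: "GAGAGGT", "GAGAGGTC", "GAGAGGTCT"
Count: 3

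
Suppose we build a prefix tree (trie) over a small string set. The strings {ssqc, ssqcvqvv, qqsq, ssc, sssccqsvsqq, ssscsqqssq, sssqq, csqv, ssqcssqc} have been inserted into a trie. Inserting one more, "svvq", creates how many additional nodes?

The longest prefix of "svvq" already in the trie is "s" (length 1).
So 4 − 1 = 3 new nodes.

3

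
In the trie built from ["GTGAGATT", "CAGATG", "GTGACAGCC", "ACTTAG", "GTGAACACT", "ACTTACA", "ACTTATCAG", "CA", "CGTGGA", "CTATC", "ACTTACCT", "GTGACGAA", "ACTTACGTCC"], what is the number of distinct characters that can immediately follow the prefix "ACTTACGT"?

1

Walk "ACTTACGT" from the root, arriving at one node.
Distinct next characters after "ACTTACGT": C.
That node has 1 child edge.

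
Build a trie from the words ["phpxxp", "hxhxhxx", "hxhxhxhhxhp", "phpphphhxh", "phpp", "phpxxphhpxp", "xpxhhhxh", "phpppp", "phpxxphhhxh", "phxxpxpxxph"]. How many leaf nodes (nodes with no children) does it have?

A leaf is a node with no children — equivalently, the end of a word that is not a proper prefix of any other stored word.
Those words: "hxhxhxhhxhp", "hxhxhxx", "phpphphhxh", "phpppp", "phpxxphhhxh", "phpxxphhpxp", "phxxpxpxxph", "xpxhhhxh"
Leaf count: 8

8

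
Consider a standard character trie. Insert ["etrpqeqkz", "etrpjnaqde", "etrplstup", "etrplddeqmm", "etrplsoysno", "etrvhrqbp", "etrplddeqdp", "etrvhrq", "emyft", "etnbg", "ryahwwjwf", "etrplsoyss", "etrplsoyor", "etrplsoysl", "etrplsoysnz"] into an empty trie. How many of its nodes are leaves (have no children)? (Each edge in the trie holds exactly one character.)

14

A leaf is a node with no children — equivalently, the end of a word that is not a proper prefix of any other stored word.
Those words: "emyft", "etnbg", "etrpjnaqde", "etrplddeqdp", "etrplddeqmm", "etrplsoyor", "etrplsoysl", "etrplsoysno", "etrplsoysnz", "etrplsoyss", "etrplstup", "etrpqeqkz", "etrvhrqbp", "ryahwwjwf"
Leaf count: 14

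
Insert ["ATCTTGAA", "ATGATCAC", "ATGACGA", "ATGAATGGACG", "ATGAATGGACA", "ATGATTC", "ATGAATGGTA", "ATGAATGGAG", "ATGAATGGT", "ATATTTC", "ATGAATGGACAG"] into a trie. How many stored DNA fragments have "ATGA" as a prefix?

Filter for entries beginning with "ATGA":
Words under "ATGA": ATGAATGGACA, ATGAATGGACAG, ATGAATGGACG, ATGAATGGAG, ATGAATGGT, ATGAATGGTA, ATGACGA, ATGATCAC, ATGATTC
Count: 9

9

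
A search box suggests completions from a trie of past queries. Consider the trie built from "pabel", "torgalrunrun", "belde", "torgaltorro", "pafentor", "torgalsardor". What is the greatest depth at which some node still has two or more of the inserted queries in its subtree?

Look for the deepest trie node that still has at least two words in its subtree.
e.g. "torgalrunrun" and "torgalsardor" share the prefix "torgal" of length 6; no pair shares a longer one.
Longest shared-prefix length: 6

6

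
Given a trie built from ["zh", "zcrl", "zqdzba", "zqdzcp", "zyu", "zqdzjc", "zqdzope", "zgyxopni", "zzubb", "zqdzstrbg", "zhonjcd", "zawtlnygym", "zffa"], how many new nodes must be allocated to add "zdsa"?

3

"z" is already a path in the trie; the remaining "dsa" must be added.
Each of the 3 remaining characters creates one node.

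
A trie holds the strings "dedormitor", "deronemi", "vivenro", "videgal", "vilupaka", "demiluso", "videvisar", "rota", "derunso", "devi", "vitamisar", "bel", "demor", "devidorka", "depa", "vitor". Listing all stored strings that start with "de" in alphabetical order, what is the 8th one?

devidorka

DFS of the "de" subtree visits, in order: "dedormitor", "demiluso", "demor", "depa", "deronemi", "derunso", "devi", "devidorka"
Position 8: devidorka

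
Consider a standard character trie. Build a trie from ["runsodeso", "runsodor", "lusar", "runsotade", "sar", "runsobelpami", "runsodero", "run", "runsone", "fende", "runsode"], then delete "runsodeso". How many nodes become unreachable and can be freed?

2

Walk "runsodeso" from the leaf back toward the root, removing each node that no remaining word uses.
The suffix "so" (2 nodes) is used only by "runsodeso"; the node for "runsode" still has the child "r", so pruning stops there.
Nodes removed: 2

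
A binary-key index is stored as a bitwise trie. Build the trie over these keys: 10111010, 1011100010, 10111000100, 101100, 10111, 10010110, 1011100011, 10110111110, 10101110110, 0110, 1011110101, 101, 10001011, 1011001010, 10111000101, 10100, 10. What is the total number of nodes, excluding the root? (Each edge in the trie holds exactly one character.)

56

Count nodes per top-level branch (shared prefixes stored once):
  '0'-branch (0110): 4 nodes
  '1'-branch (10, 10001011, 10010110, 101, 10100, 10101110110, 101100, 1011001010, 10110111110, 10111, 1011100010, 10111000100, 10111000101, 1011100011, 10111010, 1011110101): 52 nodes
Sum: 56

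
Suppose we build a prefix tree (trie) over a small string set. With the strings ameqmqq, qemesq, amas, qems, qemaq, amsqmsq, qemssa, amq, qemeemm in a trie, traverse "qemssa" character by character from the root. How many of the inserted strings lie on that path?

2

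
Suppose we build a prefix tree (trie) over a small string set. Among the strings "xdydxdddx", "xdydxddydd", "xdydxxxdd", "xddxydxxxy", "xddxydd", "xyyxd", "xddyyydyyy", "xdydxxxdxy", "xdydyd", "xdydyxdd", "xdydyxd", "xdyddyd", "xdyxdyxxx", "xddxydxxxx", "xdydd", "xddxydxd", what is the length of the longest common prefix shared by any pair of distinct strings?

Equivalently: take the maximum, over all pairs, of their longest common prefix length.
"xddxydxxxx" and "xddxydxxxy" agree on "xddxydxxx" (9 characters) before diverging; nothing deeper is shared.
Longest shared-prefix length: 9

9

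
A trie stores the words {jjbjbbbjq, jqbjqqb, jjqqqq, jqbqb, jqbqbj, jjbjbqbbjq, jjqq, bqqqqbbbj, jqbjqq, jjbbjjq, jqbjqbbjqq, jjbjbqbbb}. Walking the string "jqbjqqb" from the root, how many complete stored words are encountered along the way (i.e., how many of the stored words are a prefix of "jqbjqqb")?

2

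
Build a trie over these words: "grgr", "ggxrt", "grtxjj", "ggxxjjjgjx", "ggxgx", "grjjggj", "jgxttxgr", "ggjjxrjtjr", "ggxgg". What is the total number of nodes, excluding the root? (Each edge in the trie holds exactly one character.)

43

Trace insertions, counting only characters that open a new branch:
  "grgr" → 4 new (g, r, g, r)
  "ggxrt" → prefix "g" already present; 4 new (g, x, r, t)
  "grtxjj" → prefix "gr" already present; 4 new (t, x, j, j)
  "ggxxjjjgjx" → prefix "ggx" already present; 7 new (x, j, j, j, g, j, x)
  "ggxgx" → prefix "ggx" already present; 2 new (g, x)
  "grjjggj" → prefix "gr" already present; 5 new (j, j, g, g, j)
  "jgxttxgr" → 8 new (j, g, x, t, t, x, g, r)
  "ggjjxrjtjr" → prefix "gg" already present; 8 new (j, j, x, r, j, t, j, r)
  "ggxgg" → prefix "ggxg" already present; 1 new (g)
Total nodes = 4 + 4 + 4 + 7 + 2 + 5 + 8 + 8 + 1 = 43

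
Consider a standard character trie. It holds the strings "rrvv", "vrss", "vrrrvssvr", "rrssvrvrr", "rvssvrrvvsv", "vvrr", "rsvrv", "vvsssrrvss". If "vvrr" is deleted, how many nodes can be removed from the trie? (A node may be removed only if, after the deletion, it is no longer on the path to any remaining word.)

2

After clearing the end-marker at "vvrr", prune upward until reaching a node still needed by another word.
The suffix "rr" (2 nodes) is used only by "vvrr"; the node for "vv" still has the child "s", so pruning stops there.
Nodes removed: 2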